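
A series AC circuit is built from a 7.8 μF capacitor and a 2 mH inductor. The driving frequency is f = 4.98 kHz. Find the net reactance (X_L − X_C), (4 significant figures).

58.48 Ω

ω = 2πf = 31290 rad/s
X_L = ωL = 62.58 Ω
X_C = 1/(ωC) = 4.097 Ω
X = 62.58 − 4.097 = 58.48 Ω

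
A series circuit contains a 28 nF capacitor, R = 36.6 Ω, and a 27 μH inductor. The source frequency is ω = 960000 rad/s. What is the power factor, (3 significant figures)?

0.956

X_L = ωL = 25.9 Ω
X_C = 1/(ωC) = 37.2 Ω
Net reactance X = X_L − X_C = -11.3 Ω
Z = 36.6 − j11.3 Ω
|Z| = √(36.6² + 11.3²) = 38.3 Ω
∠Z = arctan(-11.3/36.6) = -17.1°
cos φ = cos(-17.1°) = 0.956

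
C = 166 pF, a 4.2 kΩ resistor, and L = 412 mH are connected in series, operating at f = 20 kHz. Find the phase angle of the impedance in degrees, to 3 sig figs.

ω = 2πf = 125700 rad/s
X_L = ωL = 51800 Ω
X_C = 1/(ωC) = 47900 Ω
Net reactance X = X_L − X_C = 3840 Ω
Z = 4200 + j3840 Ω
|Z| = √(4200² + 3840²) = 5690 Ω
∠Z = arctan(3840/4200) = 42.4°

42.4°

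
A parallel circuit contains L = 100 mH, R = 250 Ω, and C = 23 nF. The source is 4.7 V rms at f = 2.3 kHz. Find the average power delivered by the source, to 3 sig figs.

88.4 mW

ω = 2πf = 14450 rad/s
X_L = ωL = 1450 Ω
X_C = 1/(ωC) = 3010 Ω
Parallel: admittances add. Y = 1/R + 1/(jωL) + jωC
Y = (0.00400 − j0.000360) S
|Y| = 0.00402 S → |Z| = 1/|Y| = 249 Ω, ∠Z = −∠Y = 5.14°
I = V/|Z| = 18.9 mA
P = VI cos φ = 4.7 × 0.0189 × cos(5.14°) = 88.4 mW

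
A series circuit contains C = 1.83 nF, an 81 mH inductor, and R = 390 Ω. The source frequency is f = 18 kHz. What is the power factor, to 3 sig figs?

0.0897

ω = 2πf = 113100 rad/s
X_L = ωL = 9160 Ω
X_C = 1/(ωC) = 4830 Ω
Net reactance X = X_L − X_C = 4330 Ω
Z = 390 + j4330 Ω
|Z| = √(390² + 4330²) = 4350 Ω
∠Z = arctan(4330/390) = 84.9°
cos φ = cos(84.9°) = 0.0897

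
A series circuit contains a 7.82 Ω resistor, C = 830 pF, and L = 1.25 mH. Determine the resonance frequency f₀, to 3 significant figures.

156 kHz

ω₀ = 1/√(LC) = 1/√(0.00125 × 8.3e-10) = 981800 rad/s
f₀ = ω₀/(2π) = 156 kHz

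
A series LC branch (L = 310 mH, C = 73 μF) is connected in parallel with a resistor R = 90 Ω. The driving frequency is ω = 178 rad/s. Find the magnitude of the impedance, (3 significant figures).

21.2 Ω

X_L = ωL = 55.2 Ω
X_C = 1/(ωC) = 77.0 Ω
Branch 1: Z₁ = R = 90.0 Ω
Branch 2 (series LC): Z₂ = j(X_L − X_C) = −j21.8 Ω
Parallel: Z = Z₁Z₂/(Z₁+Z₂), |Z| = 21.2 Ω, ∠Z = -76.4°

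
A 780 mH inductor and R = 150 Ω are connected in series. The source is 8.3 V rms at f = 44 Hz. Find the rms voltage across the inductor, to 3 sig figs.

6.81 V

ω = 2πf = 276.5 rad/s
X_L = ωL = 216 Ω
Z = 150 + j216 Ω
|Z| = √(150² + 216²) = 263 Ω
I = V/|Z| = 31.6 mA
V_L = I·|Z_L| = 0.0316 × 216 = 6.81 V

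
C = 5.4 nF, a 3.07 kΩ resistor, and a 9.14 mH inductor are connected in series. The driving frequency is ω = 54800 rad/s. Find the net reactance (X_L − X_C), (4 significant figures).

X_L = ωL = 500.9 Ω
X_C = 1/(ωC) = 3379 Ω
X = 500.9 − 3379 = -2878 Ω

-2878 Ω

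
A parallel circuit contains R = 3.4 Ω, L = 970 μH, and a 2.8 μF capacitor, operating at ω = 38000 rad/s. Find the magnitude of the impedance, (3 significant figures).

3.28 Ω

X_L = ωL = 36.9 Ω
X_C = 1/(ωC) = 9.40 Ω
Parallel: admittances add. Y = 1/R + 1/(jωL) + jωC
Y = (0.294 + j0.0793) S
|Y| = 0.305 S → |Z| = 1/|Y| = 3.28 Ω, ∠Z = −∠Y = -15.1°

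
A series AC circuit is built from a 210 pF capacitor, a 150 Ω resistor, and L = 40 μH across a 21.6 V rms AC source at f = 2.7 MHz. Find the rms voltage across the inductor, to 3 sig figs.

34.5 V

ω = 2πf = 1.696e+07 rad/s
X_L = ωL = 679 Ω
X_C = 1/(ωC) = 281 Ω
Net reactance X = X_L − X_C = 398 Ω
Z = 150 + j398 Ω
|Z| = √(150² + 398²) = 425 Ω
I = V/|Z| = 50.8 mA
V_L = I·|Z_L| = 0.0508 × 679 = 34.5 V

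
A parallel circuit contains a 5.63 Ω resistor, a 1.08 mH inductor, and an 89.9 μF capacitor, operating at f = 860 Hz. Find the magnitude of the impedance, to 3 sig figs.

2.77 Ω

ω = 2πf = 5404 rad/s
X_L = ωL = 5.84 Ω
X_C = 1/(ωC) = 2.06 Ω
Parallel: admittances add. Y = 1/R + 1/(jωL) + jωC
Y = (0.178 + j0.314) S
|Y| = 0.361 S → |Z| = 1/|Y| = 2.77 Ω, ∠Z = −∠Y = -60.5°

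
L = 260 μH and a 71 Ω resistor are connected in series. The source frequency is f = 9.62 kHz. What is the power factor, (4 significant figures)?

0.9764

ω = 2πf = 60440 rad/s
X_L = ωL = 15.72 Ω
Z = 71.00 + j15.72 Ω
|Z| = √(71.00² + 15.72²) = 72.72 Ω
∠Z = arctan(15.72/71.00) = 12.48°
cos φ = cos(12.48°) = 0.9764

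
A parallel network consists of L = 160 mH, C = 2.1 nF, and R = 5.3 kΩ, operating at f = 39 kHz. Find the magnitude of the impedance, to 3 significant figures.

1910 Ω

ω = 2πf = 245000 rad/s
X_L = ωL = 39200 Ω
X_C = 1/(ωC) = 1940 Ω
Parallel: admittances add. Y = 1/R + 1/(jωL) + jωC
Y = (0.000189 + j0.000489) S
|Y| = 0.000524 S → |Z| = 1/|Y| = 1910 Ω, ∠Z = −∠Y = -68.9°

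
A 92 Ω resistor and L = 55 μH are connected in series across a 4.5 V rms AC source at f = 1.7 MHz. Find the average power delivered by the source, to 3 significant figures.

5.27 mW

ω = 2πf = 1.068e+07 rad/s
X_L = ωL = 587 Ω
Z = 92.0 + j587 Ω
|Z| = √(92.0² + 587²) = 595 Ω
∠Z = arctan(587/92.0) = 81.1°
I = V/|Z| = 7.57 mA
P = VI cos φ = 4.5 × 0.00757 × cos(81.1°) = 5.27 mW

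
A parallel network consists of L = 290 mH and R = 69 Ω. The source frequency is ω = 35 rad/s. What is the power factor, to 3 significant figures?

X_L = ωL = 10.1 Ω
Parallel: admittances add. Y = 1/R + 1/(jωL)
Y = (0.0145 − j0.0985) S
|Y| = 0.0996 S → |Z| = 1/|Y| = 10.0 Ω, ∠Z = −∠Y = 81.6°
cos φ = cos(81.6°) = 0.146

0.146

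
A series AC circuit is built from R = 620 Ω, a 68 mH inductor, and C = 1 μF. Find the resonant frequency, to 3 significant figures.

610 Hz

ω₀ = 1/√(LC) = 1/√(0.068 × 1e-06) = 3835 rad/s
f₀ = ω₀/(2π) = 610 Hz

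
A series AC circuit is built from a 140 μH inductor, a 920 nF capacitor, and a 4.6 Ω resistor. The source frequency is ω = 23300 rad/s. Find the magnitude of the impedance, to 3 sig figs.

X_L = ωL = 3.26 Ω
X_C = 1/(ωC) = 46.7 Ω
Net reactance X = X_L − X_C = -43.4 Ω
Z = 4.60 − j43.4 Ω
|Z| = √(4.60² + 43.4²) = 43.6 Ω

43.6 Ω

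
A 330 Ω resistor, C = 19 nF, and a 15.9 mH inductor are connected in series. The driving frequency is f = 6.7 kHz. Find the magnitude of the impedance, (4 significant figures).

ω = 2πf = 42100 rad/s
X_L = ωL = 669.3 Ω
X_C = 1/(ωC) = 1250 Ω
Net reactance X = X_L − X_C = -580.9 Ω
Z = 330.0 − j580.9 Ω
|Z| = √(330.0² + 580.9²) = 668.1 Ω

668.1 Ω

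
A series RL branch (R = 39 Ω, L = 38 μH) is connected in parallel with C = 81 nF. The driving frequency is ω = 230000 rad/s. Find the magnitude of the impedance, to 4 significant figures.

X_L = ωL = 8.740 Ω
X_C = 1/(ωC) = 53.68 Ω
Branch 1 (R+jX_L): Z₁ = 39.00 + j8.740 Ω, |Z₁| = 39.97 Ω
Branch 2 (−jX_C): Z₂ = −j53.68 Ω
Parallel: Z = Z₁Z₂/(Z₁+Z₂), |Z| = 36.06 Ω, ∠Z = -28.32°

36.06 Ω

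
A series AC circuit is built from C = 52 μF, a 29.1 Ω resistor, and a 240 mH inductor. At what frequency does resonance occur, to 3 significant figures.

ω₀ = 1/√(LC) = 1/√(0.24 × 5.2e-05) = 283.1 rad/s
f₀ = ω₀/(2π) = 45.1 Hz

45.1 Hz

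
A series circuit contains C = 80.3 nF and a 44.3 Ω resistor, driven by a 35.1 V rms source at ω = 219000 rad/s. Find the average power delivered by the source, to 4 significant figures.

X_C = 1/(ωC) = 56.86 Ω
Z = 44.30 − j56.86 Ω
|Z| = √(44.30² + 56.86²) = 72.08 Ω
∠Z = arctan(-56.86/44.30) = -52.08°
I = V/|Z| = 486.9 mA
P = VI cos φ = 35.1 × 0.4869 × cos(-52.08°) = 10.50 W

10.50 W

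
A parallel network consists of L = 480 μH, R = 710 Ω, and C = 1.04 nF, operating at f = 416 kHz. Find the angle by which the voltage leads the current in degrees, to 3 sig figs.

-53.8°

ω = 2πf = 2.614e+06 rad/s
X_L = ωL = 1250 Ω
X_C = 1/(ωC) = 368 Ω
Parallel: admittances add. Y = 1/R + 1/(jωL) + jωC
Y = (0.00141 + j0.00192) S
|Y| = 0.00238 S → |Z| = 1/|Y| = 420 Ω, ∠Z = −∠Y = -53.8°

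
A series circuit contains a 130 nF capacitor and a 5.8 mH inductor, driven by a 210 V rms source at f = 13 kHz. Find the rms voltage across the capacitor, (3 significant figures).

ω = 2πf = 81680 rad/s
X_L = ωL = 474 Ω
X_C = 1/(ωC) = 94.2 Ω
Net reactance X = X_L − X_C = 380 Ω
Z = j380 Ω
|Z| = √(0² + 380²) = 380 Ω
I = V/|Z| = 553 mA
V_C = I·|Z_C| = 0.553 × 94.2 = 52.1 V

52.1 V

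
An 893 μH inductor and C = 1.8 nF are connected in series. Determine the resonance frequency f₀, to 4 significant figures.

ω₀ = 1/√(LC) = 1/√(0.000893 × 1.8e-09) = 788700 rad/s
f₀ = ω₀/(2π) = 125.5 kHz

125.5 kHz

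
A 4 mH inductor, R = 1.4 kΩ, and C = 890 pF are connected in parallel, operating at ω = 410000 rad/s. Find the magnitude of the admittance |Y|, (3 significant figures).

755 μS

X_L = ωL = 1640 Ω
X_C = 1/(ωC) = 2740 Ω
Parallel: admittances add. Y = 1/R + 1/(jωL) + jωC
Y = (0.000714 − j0.000245) S
|Y| = 0.000755 S → |Z| = 1/|Y| = 1320 Ω, ∠Z = −∠Y = 18.9°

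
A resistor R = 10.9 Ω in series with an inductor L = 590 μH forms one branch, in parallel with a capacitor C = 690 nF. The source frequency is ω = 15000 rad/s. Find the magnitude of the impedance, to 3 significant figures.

X_L = ωL = 8.85 Ω
X_C = 1/(ωC) = 96.6 Ω
Branch 1 (R+jX_L): Z₁ = 10.9 + j8.85 Ω, |Z₁| = 14.0 Ω
Branch 2 (−jX_C): Z₂ = −j96.6 Ω
Parallel: Z = Z₁Z₂/(Z₁+Z₂), |Z| = 15.3 Ω, ∠Z = 32.0°

15.3 Ω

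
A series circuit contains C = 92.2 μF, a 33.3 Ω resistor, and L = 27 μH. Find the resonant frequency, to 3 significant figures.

3.19 kHz

ω₀ = 1/√(LC) = 1/√(2.7e-05 × 9.22e-05) = 20040 rad/s
f₀ = ω₀/(2π) = 3.19 kHz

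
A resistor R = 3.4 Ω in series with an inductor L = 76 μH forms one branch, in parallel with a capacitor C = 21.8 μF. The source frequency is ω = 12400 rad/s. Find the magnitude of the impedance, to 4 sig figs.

2.982 Ω

X_L = ωL = 0.9424 Ω
X_C = 1/(ωC) = 3.699 Ω
Branch 1 (R+jX_L): Z₁ = 3.400 + j0.9424 Ω, |Z₁| = 3.528 Ω
Branch 2 (−jX_C): Z₂ = −j3.699 Ω
Parallel: Z = Z₁Z₂/(Z₁+Z₂), |Z| = 2.982 Ω, ∠Z = -35.47°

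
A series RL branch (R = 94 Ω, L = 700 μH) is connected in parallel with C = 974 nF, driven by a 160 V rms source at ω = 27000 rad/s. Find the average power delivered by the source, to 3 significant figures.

X_L = ωL = 18.9 Ω
X_C = 1/(ωC) = 38.0 Ω
Branch 1 (R+jX_L): Z₁ = 94.0 + j18.9 Ω, |Z₁| = 95.9 Ω
Branch 2 (−jX_C): Z₂ = −j38.0 Ω
Parallel: Z = Z₁Z₂/(Z₁+Z₂), |Z| = 38.0 Ω, ∠Z = -67.1°
I = V/|Z| = 4.21 A
P = VI cos φ = 160 × 4.21 × cos(-67.1°) = 262 W

262 W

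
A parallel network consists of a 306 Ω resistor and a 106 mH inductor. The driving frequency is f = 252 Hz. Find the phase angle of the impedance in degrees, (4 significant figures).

61.26°

ω = 2πf = 1583 rad/s
X_L = ωL = 167.8 Ω
Parallel: admittances add. Y = 1/R + 1/(jωL)
Y = (0.003268 − j0.005958) S
|Y| = 0.006796 S → |Z| = 1/|Y| = 147.2 Ω, ∠Z = −∠Y = 61.26°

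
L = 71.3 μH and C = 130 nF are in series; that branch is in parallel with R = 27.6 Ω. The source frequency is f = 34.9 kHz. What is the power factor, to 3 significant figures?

ω = 2πf = 219300 rad/s
X_L = ωL = 15.6 Ω
X_C = 1/(ωC) = 35.1 Ω
Branch 1: Z₁ = R = 27.6 Ω
Branch 2 (series LC): Z₂ = j(X_L − X_C) = −j19.4 Ω
Parallel: Z = Z₁Z₂/(Z₁+Z₂), |Z| = 15.9 Ω, ∠Z = -54.8°
cos φ = cos(-54.8°) = 0.576

0.576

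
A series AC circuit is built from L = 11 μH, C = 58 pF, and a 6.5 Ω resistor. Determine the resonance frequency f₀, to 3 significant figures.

6.30 MHz

ω₀ = 1/√(LC) = 1/√(1.1e-05 × 5.8e-11) = 3.959e+07 rad/s
f₀ = ω₀/(2π) = 6.30 MHz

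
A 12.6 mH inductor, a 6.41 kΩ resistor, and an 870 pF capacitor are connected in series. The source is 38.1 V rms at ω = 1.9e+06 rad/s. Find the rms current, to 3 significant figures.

1.57 mA

X_L = ωL = 23900 Ω
X_C = 1/(ωC) = 605 Ω
Net reactance X = X_L − X_C = 23300 Ω
Z = 6410 + j23300 Ω
|Z| = √(6410² + 23300²) = 24200 Ω
I = V/|Z| = 38.1/24200 = 1.57 mA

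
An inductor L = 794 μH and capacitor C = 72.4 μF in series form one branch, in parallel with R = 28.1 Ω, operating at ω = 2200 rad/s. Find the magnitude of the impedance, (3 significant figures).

X_L = ωL = 1.75 Ω
X_C = 1/(ωC) = 6.28 Ω
Branch 1: Z₁ = R = 28.1 Ω
Branch 2 (series LC): Z₂ = j(X_L − X_C) = −j4.53 Ω
Parallel: Z = Z₁Z₂/(Z₁+Z₂), |Z| = 4.47 Ω, ∠Z = -80.8°

4.47 Ω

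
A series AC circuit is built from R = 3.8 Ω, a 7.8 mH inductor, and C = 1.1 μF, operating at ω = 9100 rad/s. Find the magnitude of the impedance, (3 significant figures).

X_L = ωL = 71.0 Ω
X_C = 1/(ωC) = 99.9 Ω
Net reactance X = X_L − X_C = -28.9 Ω
Z = 3.80 − j28.9 Ω
|Z| = √(3.80² + 28.9²) = 29.2 Ω

29.2 Ω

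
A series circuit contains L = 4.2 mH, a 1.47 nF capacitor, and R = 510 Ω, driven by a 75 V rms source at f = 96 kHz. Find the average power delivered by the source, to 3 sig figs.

ω = 2πf = 603200 rad/s
X_L = ωL = 2530 Ω
X_C = 1/(ωC) = 1130 Ω
Net reactance X = X_L − X_C = 1410 Ω
Z = 510 + j1410 Ω
|Z| = √(510² + 1410²) = 1500 Ω
∠Z = arctan(1410/510) = 70.1°
I = V/|Z| = 50.2 mA
P = VI cos φ = 75 × 0.0502 × cos(70.1°) = 1.28 W

1.28 W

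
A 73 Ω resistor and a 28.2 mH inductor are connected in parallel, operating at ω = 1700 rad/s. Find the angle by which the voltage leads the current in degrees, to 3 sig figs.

X_L = ωL = 47.9 Ω
Parallel: admittances add. Y = 1/R + 1/(jωL)
Y = (0.0137 − j0.0209) S
|Y| = 0.0250 S → |Z| = 1/|Y| = 40.1 Ω, ∠Z = −∠Y = 56.7°

56.7°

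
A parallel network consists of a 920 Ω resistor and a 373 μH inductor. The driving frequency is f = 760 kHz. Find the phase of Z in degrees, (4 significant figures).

27.32°

ω = 2πf = 4.775e+06 rad/s
X_L = ωL = 1781 Ω
Parallel: admittances add. Y = 1/R + 1/(jωL)
Y = (0.001087 − j0.0005614) S
|Y| = 0.001223 S → |Z| = 1/|Y| = 817.4 Ω, ∠Z = −∠Y = 27.32°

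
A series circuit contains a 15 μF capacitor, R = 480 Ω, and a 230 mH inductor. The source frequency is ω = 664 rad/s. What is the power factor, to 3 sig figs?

X_L = ωL = 153 Ω
X_C = 1/(ωC) = 100 Ω
Net reactance X = X_L − X_C = 52.3 Ω
Z = 480 + j52.3 Ω
|Z| = √(480² + 52.3²) = 483 Ω
∠Z = arctan(52.3/480) = 6.22°
cos φ = cos(6.22°) = 0.994

0.994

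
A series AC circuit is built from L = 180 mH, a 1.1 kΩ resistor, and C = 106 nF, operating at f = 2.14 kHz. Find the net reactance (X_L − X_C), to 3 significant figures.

ω = 2πf = 13450 rad/s
X_L = ωL = 2420 Ω
X_C = 1/(ωC) = 702 Ω
X = 2420 − 702 = 1720 Ω

1720 Ω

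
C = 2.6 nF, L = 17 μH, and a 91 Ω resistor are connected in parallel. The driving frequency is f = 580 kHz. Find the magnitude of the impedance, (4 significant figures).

ω = 2πf = 3.644e+06 rad/s
X_L = ωL = 61.95 Ω
X_C = 1/(ωC) = 105.5 Ω
Parallel: admittances add. Y = 1/R + 1/(jωL) + jωC
Y = (0.01099 − j0.006666) S
|Y| = 0.01285 S → |Z| = 1/|Y| = 77.80 Ω, ∠Z = −∠Y = 31.24°

77.80 Ω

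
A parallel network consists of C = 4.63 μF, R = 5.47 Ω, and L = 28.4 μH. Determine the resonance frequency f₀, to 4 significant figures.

13.88 kHz

ω₀ = 1/√(LC) = 1/√(2.84e-05 × 4.63e-06) = 87210 rad/s
f₀ = ω₀/(2π) = 13.88 kHz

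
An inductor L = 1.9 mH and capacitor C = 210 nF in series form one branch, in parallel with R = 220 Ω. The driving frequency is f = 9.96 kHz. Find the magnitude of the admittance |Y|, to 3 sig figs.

ω = 2πf = 62580 rad/s
X_L = ωL = 119 Ω
X_C = 1/(ωC) = 76.1 Ω
Branch 1: Z₁ = R = 220 Ω
Branch 2 (series LC): Z₂ = j(X_L − X_C) = j42.8 Ω
Parallel: Z = Z₁Z₂/(Z₁+Z₂), |Z| = 42.0 Ω, ∠Z = 79.0°
|Y| = 1/|Z| = 23.8 mS

23.8 mS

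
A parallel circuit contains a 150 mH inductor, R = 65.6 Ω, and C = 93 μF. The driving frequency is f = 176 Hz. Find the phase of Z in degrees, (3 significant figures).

ω = 2πf = 1106 rad/s
X_L = ωL = 166 Ω
X_C = 1/(ωC) = 9.72 Ω
Parallel: admittances add. Y = 1/R + 1/(jωL) + jωC
Y = (0.0152 + j0.0968) S
|Y| = 0.0980 S → |Z| = 1/|Y| = 10.2 Ω, ∠Z = −∠Y = -81.1°

-81.1°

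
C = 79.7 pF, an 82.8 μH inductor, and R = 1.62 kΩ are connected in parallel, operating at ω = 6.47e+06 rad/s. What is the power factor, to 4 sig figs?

0.4156

X_L = ωL = 535.7 Ω
X_C = 1/(ωC) = 1939 Ω
Parallel: admittances add. Y = 1/R + 1/(jωL) + jωC
Y = (0.0006173 − j0.001351) S
|Y| = 0.001485 S → |Z| = 1/|Y| = 673.2 Ω, ∠Z = −∠Y = 65.44°
cos φ = cos(65.44°) = 0.4156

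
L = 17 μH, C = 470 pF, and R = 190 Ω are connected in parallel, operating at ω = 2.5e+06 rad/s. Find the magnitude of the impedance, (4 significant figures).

X_L = ωL = 42.50 Ω
X_C = 1/(ωC) = 851.1 Ω
Parallel: admittances add. Y = 1/R + 1/(jωL) + jωC
Y = (0.005263 − j0.02235) S
|Y| = 0.02297 S → |Z| = 1/|Y| = 43.54 Ω, ∠Z = −∠Y = 76.75°

43.54 Ω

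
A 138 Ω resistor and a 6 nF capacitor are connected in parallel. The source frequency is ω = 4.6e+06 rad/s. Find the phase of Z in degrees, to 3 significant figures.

X_C = 1/(ωC) = 36.2 Ω
Parallel: admittances add. Y = 1/R + jωC
Y = (0.00725 + j0.0276) S
|Y| = 0.0285 S → |Z| = 1/|Y| = 35.0 Ω, ∠Z = −∠Y = -75.3°

-75.3°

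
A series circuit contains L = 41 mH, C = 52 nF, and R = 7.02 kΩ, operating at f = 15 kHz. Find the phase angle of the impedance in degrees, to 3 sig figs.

27.5°

ω = 2πf = 94250 rad/s
X_L = ωL = 3860 Ω
X_C = 1/(ωC) = 204 Ω
Net reactance X = X_L − X_C = 3660 Ω
Z = 7020 + j3660 Ω
|Z| = √(7020² + 3660²) = 7920 Ω
∠Z = arctan(3660/7020) = 27.5°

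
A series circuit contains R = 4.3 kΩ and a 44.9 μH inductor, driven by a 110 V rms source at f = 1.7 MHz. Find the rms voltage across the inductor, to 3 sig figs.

ω = 2πf = 1.068e+07 rad/s
X_L = ωL = 480 Ω
Z = 4300 + j480 Ω
|Z| = √(4300² + 480²) = 4330 Ω
I = V/|Z| = 25.4 mA
V_L = I·|Z_L| = 0.0254 × 480 = 12.2 V

12.2 V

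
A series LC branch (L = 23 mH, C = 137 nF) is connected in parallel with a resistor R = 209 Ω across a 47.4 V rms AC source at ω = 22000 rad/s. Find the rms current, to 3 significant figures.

354 mA

X_L = ωL = 506 Ω
X_C = 1/(ωC) = 332 Ω
Branch 1: Z₁ = R = 209 Ω
Branch 2 (series LC): Z₂ = j(X_L − X_C) = j174 Ω
Parallel: Z = Z₁Z₂/(Z₁+Z₂), |Z| = 134 Ω, ∠Z = 50.2°
I = V/|Z| = 47.4/134 = 354 mA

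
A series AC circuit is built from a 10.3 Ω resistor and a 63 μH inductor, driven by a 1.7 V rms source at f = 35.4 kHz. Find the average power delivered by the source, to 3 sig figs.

ω = 2πf = 222400 rad/s
X_L = ωL = 14.0 Ω
Z = 10.3 + j14.0 Ω
|Z| = √(10.3² + 14.0²) = 17.4 Ω
∠Z = arctan(14.0/10.3) = 53.7°
I = V/|Z| = 97.8 mA
P = VI cos φ = 1.7 × 0.0978 × cos(53.7°) = 98.4 mW

98.4 mW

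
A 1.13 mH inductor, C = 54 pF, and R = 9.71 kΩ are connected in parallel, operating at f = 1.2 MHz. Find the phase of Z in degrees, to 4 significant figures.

ω = 2πf = 7.54e+06 rad/s
X_L = ωL = 8520 Ω
X_C = 1/(ωC) = 2456 Ω
Parallel: admittances add. Y = 1/R + 1/(jωL) + jωC
Y = (0.0001030 + j0.0002898) S
|Y| = 0.0003075 S → |Z| = 1/|Y| = 3252 Ω, ∠Z = −∠Y = -70.43°

-70.43°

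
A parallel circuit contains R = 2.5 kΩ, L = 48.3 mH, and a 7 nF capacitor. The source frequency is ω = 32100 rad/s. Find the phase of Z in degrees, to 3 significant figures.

X_L = ωL = 1550 Ω
X_C = 1/(ωC) = 4450 Ω
Parallel: admittances add. Y = 1/R + 1/(jωL) + jωC
Y = (0.000400 − j0.000420) S
|Y| = 0.000580 S → |Z| = 1/|Y| = 1720 Ω, ∠Z = −∠Y = 46.4°

46.4°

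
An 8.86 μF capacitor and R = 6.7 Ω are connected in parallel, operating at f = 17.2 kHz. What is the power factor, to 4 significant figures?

ω = 2πf = 108100 rad/s
X_C = 1/(ωC) = 1.044 Ω
Parallel: admittances add. Y = 1/R + jωC
Y = (0.1493 + j0.9575) S
|Y| = 0.9691 S → |Z| = 1/|Y| = 1.032 Ω, ∠Z = −∠Y = -81.14°
cos φ = cos(-81.14°) = 0.1540

0.1540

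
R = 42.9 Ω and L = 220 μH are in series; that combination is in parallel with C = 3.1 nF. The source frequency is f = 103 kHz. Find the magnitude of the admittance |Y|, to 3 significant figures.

ω = 2πf = 647200 rad/s
X_L = ωL = 142 Ω
X_C = 1/(ωC) = 498 Ω
Branch 1 (R+jX_L): Z₁ = 42.9 + j142 Ω, |Z₁| = 149 Ω
Branch 2 (−jX_C): Z₂ = −j498 Ω
Parallel: Z = Z₁Z₂/(Z₁+Z₂), |Z| = 207 Ω, ∠Z = 66.4°
|Y| = 1/|Z| = 4.84 mS

4.84 mS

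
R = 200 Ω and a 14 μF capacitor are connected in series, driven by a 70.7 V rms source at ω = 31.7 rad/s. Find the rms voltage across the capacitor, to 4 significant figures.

70.42 V

X_C = 1/(ωC) = 2253 Ω
Z = 200.0 − j2253 Ω
|Z| = √(200.0² + 2253²) = 2262 Ω
I = V/|Z| = 31.25 mA
V_C = I·|Z_C| = 0.03125 × 2253 = 70.42 V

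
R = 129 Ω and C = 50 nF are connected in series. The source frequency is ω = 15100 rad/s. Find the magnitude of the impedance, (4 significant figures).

X_C = 1/(ωC) = 1325 Ω
Z = 129.0 − j1325 Ω
|Z| = √(129.0² + 1325²) = 1331 Ω

1331 Ω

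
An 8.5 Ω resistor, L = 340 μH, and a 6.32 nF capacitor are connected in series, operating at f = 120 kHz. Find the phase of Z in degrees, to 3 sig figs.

ω = 2πf = 754000 rad/s
X_L = ωL = 256 Ω
X_C = 1/(ωC) = 210 Ω
Net reactance X = X_L − X_C = 46.5 Ω
Z = 8.50 + j46.5 Ω
|Z| = √(8.50² + 46.5²) = 47.3 Ω
∠Z = arctan(46.5/8.50) = 79.6°

79.6°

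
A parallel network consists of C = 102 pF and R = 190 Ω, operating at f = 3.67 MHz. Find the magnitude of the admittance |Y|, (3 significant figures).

5.76 mS

ω = 2πf = 2.306e+07 rad/s
X_C = 1/(ωC) = 425 Ω
Parallel: admittances add. Y = 1/R + jωC
Y = (0.00526 + j0.00235) S
|Y| = 0.00576 S → |Z| = 1/|Y| = 173 Ω, ∠Z = −∠Y = -24.1°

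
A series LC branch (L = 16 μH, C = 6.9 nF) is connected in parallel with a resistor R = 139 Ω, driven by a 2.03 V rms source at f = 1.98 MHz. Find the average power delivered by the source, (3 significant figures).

29.6 mW

ω = 2πf = 1.244e+07 rad/s
X_L = ωL = 199 Ω
X_C = 1/(ωC) = 11.6 Ω
Branch 1: Z₁ = R = 139 Ω
Branch 2 (series LC): Z₂ = j(X_L − X_C) = j187 Ω
Parallel: Z = Z₁Z₂/(Z₁+Z₂), |Z| = 112 Ω, ∠Z = 36.6°
I = V/|Z| = 18.2 mA
P = VI cos φ = 2.03 × 0.0182 × cos(36.6°) = 29.6 mW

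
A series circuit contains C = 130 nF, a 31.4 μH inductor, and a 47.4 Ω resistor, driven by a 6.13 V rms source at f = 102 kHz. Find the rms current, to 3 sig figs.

127 mA

ω = 2πf = 640900 rad/s
X_L = ωL = 20.1 Ω
X_C = 1/(ωC) = 12.0 Ω
Net reactance X = X_L − X_C = 8.12 Ω
Z = 47.4 + j8.12 Ω
|Z| = √(47.4² + 8.12²) = 48.1 Ω
I = V/|Z| = 6.13/48.1 = 127 mA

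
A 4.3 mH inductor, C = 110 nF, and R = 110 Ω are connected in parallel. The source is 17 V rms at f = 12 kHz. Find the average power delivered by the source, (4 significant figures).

ω = 2πf = 75400 rad/s
X_L = ωL = 324.2 Ω
X_C = 1/(ωC) = 120.6 Ω
Parallel: admittances add. Y = 1/R + 1/(jωL) + jωC
Y = (0.009091 + j0.005209) S
|Y| = 0.01048 S → |Z| = 1/|Y| = 95.44 Ω, ∠Z = −∠Y = -29.81°
I = V/|Z| = 178.1 mA
P = VI cos φ = 17 × 0.1781 × cos(-29.81°) = 2.627 W

2.627 W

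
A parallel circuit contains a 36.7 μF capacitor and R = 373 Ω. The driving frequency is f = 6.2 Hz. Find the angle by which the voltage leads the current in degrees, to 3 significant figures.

ω = 2πf = 38.96 rad/s
X_C = 1/(ωC) = 699 Ω
Parallel: admittances add. Y = 1/R + jωC
Y = (0.00268 + j0.00143) S
|Y| = 0.00304 S → |Z| = 1/|Y| = 329 Ω, ∠Z = −∠Y = -28.1°

-28.1°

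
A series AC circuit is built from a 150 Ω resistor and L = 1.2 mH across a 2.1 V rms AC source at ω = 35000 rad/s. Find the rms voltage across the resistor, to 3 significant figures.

2.02 V

X_L = ωL = 42.0 Ω
Z = 150 + j42.0 Ω
|Z| = √(150² + 42.0²) = 156 Ω
I = V/|Z| = 13.5 mA
V_R = I·|Z_R| = 0.0135 × 150 = 2.02 V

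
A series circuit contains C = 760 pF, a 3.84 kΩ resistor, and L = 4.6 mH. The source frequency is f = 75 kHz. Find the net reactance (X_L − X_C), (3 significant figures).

ω = 2πf = 471200 rad/s
X_L = ωL = 2170 Ω
X_C = 1/(ωC) = 2790 Ω
X = 2170 − 2790 = -624 Ω

-624 Ω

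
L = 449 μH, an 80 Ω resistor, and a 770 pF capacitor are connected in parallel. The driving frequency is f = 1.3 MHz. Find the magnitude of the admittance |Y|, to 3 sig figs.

ω = 2πf = 8.168e+06 rad/s
X_L = ωL = 3670 Ω
X_C = 1/(ωC) = 159 Ω
Parallel: admittances add. Y = 1/R + 1/(jωL) + jωC
Y = (0.0125 + j0.00602) S
|Y| = 0.0139 S → |Z| = 1/|Y| = 72.1 Ω, ∠Z = −∠Y = -25.7°

13.9 mS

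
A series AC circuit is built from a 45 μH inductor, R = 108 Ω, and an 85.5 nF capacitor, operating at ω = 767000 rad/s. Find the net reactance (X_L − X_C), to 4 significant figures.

19.27 Ω

X_L = ωL = 34.52 Ω
X_C = 1/(ωC) = 15.25 Ω
X = 34.52 − 15.25 = 19.27 Ω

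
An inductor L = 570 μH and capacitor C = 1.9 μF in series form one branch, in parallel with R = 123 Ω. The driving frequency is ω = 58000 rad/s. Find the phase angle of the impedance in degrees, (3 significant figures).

X_L = ωL = 33.1 Ω
X_C = 1/(ωC) = 9.07 Ω
Branch 1: Z₁ = R = 123 Ω
Branch 2 (series LC): Z₂ = j(X_L − X_C) = j24.0 Ω
Parallel: Z = Z₁Z₂/(Z₁+Z₂), |Z| = 23.5 Ω, ∠Z = 79.0°

79.0°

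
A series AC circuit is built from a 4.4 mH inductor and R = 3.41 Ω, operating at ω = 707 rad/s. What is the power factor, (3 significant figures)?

0.739

X_L = ωL = 3.11 Ω
Z = 3.41 + j3.11 Ω
|Z| = √(3.41² + 3.11²) = 4.62 Ω
∠Z = arctan(3.11/3.41) = 42.4°
cos φ = cos(42.4°) = 0.739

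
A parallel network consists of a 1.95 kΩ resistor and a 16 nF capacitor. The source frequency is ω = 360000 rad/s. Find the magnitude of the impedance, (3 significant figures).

X_C = 1/(ωC) = 174 Ω
Parallel: admittances add. Y = 1/R + jωC
Y = (0.000513 + j0.00576) S
|Y| = 0.00578 S → |Z| = 1/|Y| = 173 Ω, ∠Z = −∠Y = -84.9°

173 Ω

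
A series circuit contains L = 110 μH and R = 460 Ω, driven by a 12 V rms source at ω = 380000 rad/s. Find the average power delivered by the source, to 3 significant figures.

X_L = ωL = 41.8 Ω
Z = 460 + j41.8 Ω
|Z| = √(460² + 41.8²) = 462 Ω
∠Z = arctan(41.8/460) = 5.19°
I = V/|Z| = 26.0 mA
P = VI cos φ = 12 × 0.0260 × cos(5.19°) = 310 mW

310 mW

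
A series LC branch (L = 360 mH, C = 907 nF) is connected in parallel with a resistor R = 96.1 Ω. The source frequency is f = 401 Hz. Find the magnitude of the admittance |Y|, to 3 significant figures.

ω = 2πf = 2520 rad/s
X_L = ωL = 907 Ω
X_C = 1/(ωC) = 438 Ω
Branch 1: Z₁ = R = 96.1 Ω
Branch 2 (series LC): Z₂ = j(X_L − X_C) = j469 Ω
Parallel: Z = Z₁Z₂/(Z₁+Z₂), |Z| = 94.1 Ω, ∠Z = 11.6°
|Y| = 1/|Z| = 10.6 mS

10.6 mS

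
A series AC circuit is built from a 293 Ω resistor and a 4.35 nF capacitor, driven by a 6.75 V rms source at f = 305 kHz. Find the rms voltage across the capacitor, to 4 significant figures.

2.558 V

ω = 2πf = 1.916e+06 rad/s
X_C = 1/(ωC) = 120.0 Ω
Z = 293.0 − j120.0 Ω
|Z| = √(293.0² + 120.0²) = 316.6 Ω
I = V/|Z| = 21.32 mA
V_C = I·|Z_C| = 0.02132 × 120.0 = 2.558 V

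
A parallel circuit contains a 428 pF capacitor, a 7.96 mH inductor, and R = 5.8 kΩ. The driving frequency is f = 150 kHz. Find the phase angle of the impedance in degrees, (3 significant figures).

-57.4°

ω = 2πf = 942500 rad/s
X_L = ωL = 7500 Ω
X_C = 1/(ωC) = 2480 Ω
Parallel: admittances add. Y = 1/R + 1/(jωL) + jωC
Y = (0.000172 + j0.000270) S
|Y| = 0.000320 S → |Z| = 1/|Y| = 3120 Ω, ∠Z = −∠Y = -57.4°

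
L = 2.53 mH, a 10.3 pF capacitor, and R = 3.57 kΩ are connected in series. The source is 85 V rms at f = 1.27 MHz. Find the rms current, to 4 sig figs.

9.681 mA

ω = 2πf = 7.98e+06 rad/s
X_L = ωL = 20190 Ω
X_C = 1/(ωC) = 12170 Ω
Net reactance X = X_L − X_C = 8022 Ω
Z = 3570 + j8022 Ω
|Z| = √(3570² + 8022²) = 8780 Ω
I = V/|Z| = 85/8780 = 9.681 mA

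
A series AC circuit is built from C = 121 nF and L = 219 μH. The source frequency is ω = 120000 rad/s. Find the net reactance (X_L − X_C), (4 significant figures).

-42.59 Ω

X_L = ωL = 26.28 Ω
X_C = 1/(ωC) = 68.87 Ω
X = 26.28 − 68.87 = -42.59 Ω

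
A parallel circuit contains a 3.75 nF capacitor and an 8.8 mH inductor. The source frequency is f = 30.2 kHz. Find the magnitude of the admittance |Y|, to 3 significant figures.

ω = 2πf = 189800 rad/s
X_L = ωL = 1670 Ω
X_C = 1/(ωC) = 1410 Ω
Parallel: admittances add. Y = 1/(jωL) + jωC
Y = (0 + j0.000113) S
|Y| = 0.000113 S → |Z| = 1/|Y| = 8870 Ω, ∠Z = −∠Y = -90.0°

113 μS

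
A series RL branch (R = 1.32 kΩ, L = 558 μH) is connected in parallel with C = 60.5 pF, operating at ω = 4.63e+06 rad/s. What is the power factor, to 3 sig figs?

0.986

X_L = ωL = 2580 Ω
X_C = 1/(ωC) = 3570 Ω
Branch 1 (R+jX_L): Z₁ = 1320 + j2580 Ω, |Z₁| = 2900 Ω
Branch 2 (−jX_C): Z₂ = −j3570 Ω
Parallel: Z = Z₁Z₂/(Z₁+Z₂), |Z| = 6290 Ω, ∠Z = 9.71°
cos φ = cos(9.71°) = 0.986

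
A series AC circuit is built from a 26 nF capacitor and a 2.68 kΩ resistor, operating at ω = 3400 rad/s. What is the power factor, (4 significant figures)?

0.2305

X_C = 1/(ωC) = 11310 Ω
Z = 2680 − j11310 Ω
|Z| = √(2680² + 11310²) = 11630 Ω
∠Z = arctan(-11310/2680) = -76.67°
cos φ = cos(-76.67°) = 0.2305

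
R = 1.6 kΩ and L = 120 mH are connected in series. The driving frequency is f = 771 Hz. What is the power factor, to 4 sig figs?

0.9399

ω = 2πf = 4844 rad/s
X_L = ωL = 581.3 Ω
Z = 1600 + j581.3 Ω
|Z| = √(1600² + 581.3²) = 1702 Ω
∠Z = arctan(581.3/1600) = 19.97°
cos φ = cos(19.97°) = 0.9399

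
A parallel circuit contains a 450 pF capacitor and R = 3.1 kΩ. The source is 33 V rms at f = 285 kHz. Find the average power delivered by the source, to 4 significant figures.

ω = 2πf = 1.791e+06 rad/s
X_C = 1/(ωC) = 1241 Ω
Parallel: admittances add. Y = 1/R + jωC
Y = (0.0003226 + j0.0008058) S
|Y| = 0.0008680 S → |Z| = 1/|Y| = 1152 Ω, ∠Z = −∠Y = -68.18°
I = V/|Z| = 28.64 mA
P = VI cos φ = 33 × 0.02864 × cos(-68.18°) = 351.3 mW

351.3 mW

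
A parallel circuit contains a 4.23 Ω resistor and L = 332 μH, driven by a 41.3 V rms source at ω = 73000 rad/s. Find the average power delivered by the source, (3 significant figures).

403 W

X_L = ωL = 24.2 Ω
Parallel: admittances add. Y = 1/R + 1/(jωL)
Y = (0.236 − j0.0413) S
|Y| = 0.240 S → |Z| = 1/|Y| = 4.17 Ω, ∠Z = −∠Y = 9.90°
I = V/|Z| = 9.91 A
P = VI cos φ = 41.3 × 9.91 × cos(9.90°) = 403 W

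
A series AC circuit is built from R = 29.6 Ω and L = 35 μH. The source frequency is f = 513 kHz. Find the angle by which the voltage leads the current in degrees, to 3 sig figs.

ω = 2πf = 3.223e+06 rad/s
X_L = ωL = 113 Ω
Z = 29.6 + j113 Ω
|Z| = √(29.6² + 113²) = 117 Ω
∠Z = arctan(113/29.6) = 75.3°

75.3°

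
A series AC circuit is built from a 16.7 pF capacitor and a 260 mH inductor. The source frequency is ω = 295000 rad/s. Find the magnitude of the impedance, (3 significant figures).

X_L = ωL = 76700 Ω
X_C = 1/(ωC) = 203000 Ω
Net reactance X = X_L − X_C = -126000 Ω
Z = − j126000 Ω
|Z| = √(0² + 126000²) = 126000 Ω

126000 Ω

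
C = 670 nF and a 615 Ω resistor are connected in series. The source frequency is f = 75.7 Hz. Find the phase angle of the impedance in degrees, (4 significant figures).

-78.91°

ω = 2πf = 475.6 rad/s
X_C = 1/(ωC) = 3138 Ω
Z = 615.0 − j3138 Ω
|Z| = √(615.0² + 3138²) = 3198 Ω
∠Z = arctan(-3138/615.0) = -78.91°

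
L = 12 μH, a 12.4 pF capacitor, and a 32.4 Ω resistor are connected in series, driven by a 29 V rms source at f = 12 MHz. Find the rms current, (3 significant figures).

173 mA

ω = 2πf = 7.54e+07 rad/s
X_L = ωL = 905 Ω
X_C = 1/(ωC) = 1070 Ω
Net reactance X = X_L − X_C = -165 Ω
Z = 32.4 − j165 Ω
|Z| = √(32.4² + 165²) = 168 Ω
I = V/|Z| = 29/168 = 173 mA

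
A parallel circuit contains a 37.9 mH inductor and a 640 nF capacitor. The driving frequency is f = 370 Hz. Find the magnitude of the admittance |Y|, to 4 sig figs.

9.862 mS

ω = 2πf = 2325 rad/s
X_L = ωL = 88.11 Ω
X_C = 1/(ωC) = 672.1 Ω
Parallel: admittances add. Y = 1/(jωL) + jωC
Y = (0 − j0.009862) S
|Y| = 0.009862 S → |Z| = 1/|Y| = 101.4 Ω, ∠Z = −∠Y = 90.00°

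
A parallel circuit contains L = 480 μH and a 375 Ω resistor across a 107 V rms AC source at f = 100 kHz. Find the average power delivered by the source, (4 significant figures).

ω = 2πf = 628300 rad/s
X_L = ωL = 301.6 Ω
Parallel: admittances add. Y = 1/R + 1/(jωL)
Y = (0.002667 − j0.003316) S
|Y| = 0.004255 S → |Z| = 1/|Y| = 235.0 Ω, ∠Z = −∠Y = 51.19°
I = V/|Z| = 455.3 mA
P = VI cos φ = 107 × 0.4553 × cos(51.19°) = 30.53 W

30.53 W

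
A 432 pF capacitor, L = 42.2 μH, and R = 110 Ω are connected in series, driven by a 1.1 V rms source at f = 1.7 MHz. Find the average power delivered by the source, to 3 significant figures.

ω = 2πf = 1.068e+07 rad/s
X_L = ωL = 451 Ω
X_C = 1/(ωC) = 217 Ω
Net reactance X = X_L − X_C = 234 Ω
Z = 110 + j234 Ω
|Z| = √(110² + 234²) = 259 Ω
∠Z = arctan(234/110) = 64.8°
I = V/|Z| = 4.25 mA
P = VI cos φ = 1.1 × 0.00425 × cos(64.8°) = 1.99 mW

1.99 mW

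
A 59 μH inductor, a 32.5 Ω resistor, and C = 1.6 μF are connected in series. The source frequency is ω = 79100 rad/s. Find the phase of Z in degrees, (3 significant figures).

-5.68°

X_L = ωL = 4.67 Ω
X_C = 1/(ωC) = 7.90 Ω
Net reactance X = X_L − X_C = -3.23 Ω
Z = 32.5 − j3.23 Ω
|Z| = √(32.5² + 3.23²) = 32.7 Ω
∠Z = arctan(-3.23/32.5) = -5.68°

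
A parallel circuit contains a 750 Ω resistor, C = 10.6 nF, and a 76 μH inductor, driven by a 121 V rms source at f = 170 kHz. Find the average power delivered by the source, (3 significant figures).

ω = 2πf = 1.068e+06 rad/s
X_L = ωL = 81.2 Ω
X_C = 1/(ωC) = 88.3 Ω
Parallel: admittances add. Y = 1/R + 1/(jωL) + jωC
Y = (0.00133 − j0.000996) S
|Y| = 0.00166 S → |Z| = 1/|Y| = 601 Ω, ∠Z = −∠Y = 36.8°
I = V/|Z| = 201 mA
P = VI cos φ = 121 × 0.201 × cos(36.8°) = 19.5 W

19.5 W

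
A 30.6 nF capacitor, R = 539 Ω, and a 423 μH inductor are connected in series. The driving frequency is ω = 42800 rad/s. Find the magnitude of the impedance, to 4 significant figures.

919.9 Ω

X_L = ωL = 18.10 Ω
X_C = 1/(ωC) = 763.5 Ω
Net reactance X = X_L − X_C = -745.4 Ω
Z = 539.0 − j745.4 Ω
|Z| = √(539.0² + 745.4²) = 919.9 Ω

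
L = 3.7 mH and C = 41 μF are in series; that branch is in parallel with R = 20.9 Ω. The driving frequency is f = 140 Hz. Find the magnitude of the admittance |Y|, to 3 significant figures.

62.9 mS

ω = 2πf = 879.6 rad/s
X_L = ωL = 3.25 Ω
X_C = 1/(ωC) = 27.7 Ω
Branch 1: Z₁ = R = 20.9 Ω
Branch 2 (series LC): Z₂ = j(X_L − X_C) = −j24.5 Ω
Parallel: Z = Z₁Z₂/(Z₁+Z₂), |Z| = 15.9 Ω, ∠Z = -40.5°
|Y| = 1/|Z| = 62.9 mS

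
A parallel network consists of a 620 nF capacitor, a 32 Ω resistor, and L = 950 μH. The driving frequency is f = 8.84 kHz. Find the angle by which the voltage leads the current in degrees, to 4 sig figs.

-26.36°

ω = 2πf = 55540 rad/s
X_L = ωL = 52.77 Ω
X_C = 1/(ωC) = 29.04 Ω
Parallel: admittances add. Y = 1/R + 1/(jωL) + jωC
Y = (0.03125 + j0.01549) S
|Y| = 0.03488 S → |Z| = 1/|Y| = 28.67 Ω, ∠Z = −∠Y = -26.36°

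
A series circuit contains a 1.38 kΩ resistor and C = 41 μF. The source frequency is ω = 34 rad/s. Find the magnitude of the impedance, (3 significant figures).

1560 Ω

X_C = 1/(ωC) = 717 Ω
Z = 1380 − j717 Ω
|Z| = √(1380² + 717²) = 1560 Ω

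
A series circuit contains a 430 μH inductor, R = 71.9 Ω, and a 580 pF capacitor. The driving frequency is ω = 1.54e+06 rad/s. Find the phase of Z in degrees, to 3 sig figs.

-81.1°

X_L = ωL = 662 Ω
X_C = 1/(ωC) = 1120 Ω
Net reactance X = X_L − X_C = -457 Ω
Z = 71.9 − j457 Ω
|Z| = √(71.9² + 457²) = 463 Ω
∠Z = arctan(-457/71.9) = -81.1°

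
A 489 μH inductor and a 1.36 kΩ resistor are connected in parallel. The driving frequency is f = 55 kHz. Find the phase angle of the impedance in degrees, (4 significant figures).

82.92°

ω = 2πf = 345600 rad/s
X_L = ωL = 169.0 Ω
Parallel: admittances add. Y = 1/R + 1/(jωL)
Y = (0.0007353 − j0.005918) S
|Y| = 0.005963 S → |Z| = 1/|Y| = 167.7 Ω, ∠Z = −∠Y = 82.92°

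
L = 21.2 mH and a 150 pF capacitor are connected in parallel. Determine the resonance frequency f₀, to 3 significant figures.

ω₀ = 1/√(LC) = 1/√(0.0212 × 1.5e-10) = 560800 rad/s
f₀ = ω₀/(2π) = 89.2 kHz

89.2 kHz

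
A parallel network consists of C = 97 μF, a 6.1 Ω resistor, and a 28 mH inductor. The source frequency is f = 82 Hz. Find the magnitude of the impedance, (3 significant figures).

ω = 2πf = 515.2 rad/s
X_L = ωL = 14.4 Ω
X_C = 1/(ωC) = 20.0 Ω
Parallel: admittances add. Y = 1/R + 1/(jωL) + jωC
Y = (0.164 − j0.0193) S
|Y| = 0.165 S → |Z| = 1/|Y| = 6.06 Ω, ∠Z = −∠Y = 6.73°

6.06 Ω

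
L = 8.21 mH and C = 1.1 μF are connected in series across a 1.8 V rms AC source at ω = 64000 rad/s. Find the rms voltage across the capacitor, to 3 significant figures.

X_L = ωL = 525 Ω
X_C = 1/(ωC) = 14.2 Ω
Net reactance X = X_L − X_C = 511 Ω
Z = j511 Ω
|Z| = √(0² + 511²) = 511 Ω
I = V/|Z| = 3.52 mA
V_C = I·|Z_C| = 0.00352 × 14.2 = 0.0500 V

0.0500 V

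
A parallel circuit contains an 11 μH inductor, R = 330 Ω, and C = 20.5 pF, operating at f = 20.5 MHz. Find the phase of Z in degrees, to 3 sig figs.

ω = 2πf = 1.288e+08 rad/s
X_L = ωL = 1420 Ω
X_C = 1/(ωC) = 379 Ω
Parallel: admittances add. Y = 1/R + 1/(jωL) + jωC
Y = (0.00303 + j0.00193) S
|Y| = 0.00360 S → |Z| = 1/|Y| = 278 Ω, ∠Z = −∠Y = -32.6°

-32.6°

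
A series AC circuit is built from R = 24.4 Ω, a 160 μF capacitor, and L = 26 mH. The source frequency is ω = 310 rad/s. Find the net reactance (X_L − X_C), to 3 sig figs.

-12.1 Ω

X_L = ωL = 8.06 Ω
X_C = 1/(ωC) = 20.2 Ω
X = 8.06 − 20.2 = -12.1 Ω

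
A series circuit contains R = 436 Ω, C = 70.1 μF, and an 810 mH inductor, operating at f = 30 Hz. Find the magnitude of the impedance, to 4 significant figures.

ω = 2πf = 188.5 rad/s
X_L = ωL = 152.7 Ω
X_C = 1/(ωC) = 75.68 Ω
Net reactance X = X_L − X_C = 77.00 Ω
Z = 436.0 + j77.00 Ω
|Z| = √(436.0² + 77.00²) = 442.7 Ω

442.7 Ω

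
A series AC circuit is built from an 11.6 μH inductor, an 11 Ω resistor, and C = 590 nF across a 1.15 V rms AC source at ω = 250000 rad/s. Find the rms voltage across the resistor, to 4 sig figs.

1.085 V

X_L = ωL = 2.900 Ω
X_C = 1/(ωC) = 6.780 Ω
Net reactance X = X_L − X_C = -3.880 Ω
Z = 11.00 − j3.880 Ω
|Z| = √(11.00² + 3.880²) = 11.66 Ω
I = V/|Z| = 98.59 mA
V_R = I·|Z_R| = 0.09859 × 11.00 = 1.085 V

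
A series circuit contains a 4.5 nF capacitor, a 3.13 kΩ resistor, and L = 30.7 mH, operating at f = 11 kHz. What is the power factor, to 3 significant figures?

0.944

ω = 2πf = 69120 rad/s
X_L = ωL = 2120 Ω
X_C = 1/(ωC) = 3220 Ω
Net reactance X = X_L − X_C = -1090 Ω
Z = 3130 − j1090 Ω
|Z| = √(3130² + 1090²) = 3320 Ω
∠Z = arctan(-1090/3130) = -19.3°
cos φ = cos(-19.3°) = 0.944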